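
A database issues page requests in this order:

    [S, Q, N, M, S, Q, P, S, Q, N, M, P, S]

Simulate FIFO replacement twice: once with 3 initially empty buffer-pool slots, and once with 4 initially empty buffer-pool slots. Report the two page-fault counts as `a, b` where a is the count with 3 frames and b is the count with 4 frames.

3 frames: F F F F F F F . . F F . F → 10 faults.
4 frames: F F F F . . F F F F F F F → 11 faults.
11 > 10: adding a frame increased faults — Belady's anomaly.

10, 11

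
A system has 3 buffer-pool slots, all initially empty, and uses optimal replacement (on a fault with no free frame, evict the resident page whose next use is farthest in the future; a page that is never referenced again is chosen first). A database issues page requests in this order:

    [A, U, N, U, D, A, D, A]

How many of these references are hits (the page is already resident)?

4

A → miss, frames [A]
U → miss, frames [A, U]
N → miss, frames [A, U, N]
U → hit
D → miss, evict N, frames [A, U, D]
A → hit
D → hit
A → hit
Hits: 4.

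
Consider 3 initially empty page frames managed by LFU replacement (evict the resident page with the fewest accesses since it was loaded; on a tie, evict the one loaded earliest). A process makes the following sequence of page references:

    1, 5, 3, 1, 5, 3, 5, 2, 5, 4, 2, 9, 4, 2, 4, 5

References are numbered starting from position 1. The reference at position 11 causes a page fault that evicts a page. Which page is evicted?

pos 1: 1: fault, frames [1]
pos 2: 5: fault, frames [1, 5]
pos 3: 3: fault, frames [1, 5, 3]
pos 4: 1: hit
pos 5: 5: hit
pos 6: 3: hit
pos 7: 5: hit
pos 8: 2: fault, evict 1, frames [5, 3, 2]
pos 9: 5: hit
pos 10: 4: fault, evict 2, frames [5, 3, 4]
pos 11: 2: fault, evict 4, frames [5, 3, 2]
At position 11, page 4 is evicted.

4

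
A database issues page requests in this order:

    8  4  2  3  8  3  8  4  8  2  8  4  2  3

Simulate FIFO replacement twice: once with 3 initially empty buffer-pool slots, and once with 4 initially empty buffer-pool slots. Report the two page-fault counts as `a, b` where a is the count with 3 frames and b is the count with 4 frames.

8, 4

3 frames: F F F F F . . F . F . . . F → 8 faults.
4 frames: F F F F . . . . . . . . . . → 4 faults.
4 < 8: adding a frame reduced faults, as is typical.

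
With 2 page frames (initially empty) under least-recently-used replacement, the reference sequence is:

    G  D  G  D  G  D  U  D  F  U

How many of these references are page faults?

5

G → miss, frames (G)
D → miss, frames (G D)
G → hit
D → hit
G → hit
D → hit
U → miss, evict G, frames (D U)
D → hit
F → miss, evict U, frames (D F)
U → miss, evict D, frames (F U)
Page faults: 5.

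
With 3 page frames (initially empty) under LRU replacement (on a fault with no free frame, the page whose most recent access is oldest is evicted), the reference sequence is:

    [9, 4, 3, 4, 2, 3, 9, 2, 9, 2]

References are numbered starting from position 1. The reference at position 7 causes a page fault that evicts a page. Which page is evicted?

pos 1: 9: miss, frames [9]
pos 2: 4: miss, frames [9, 4]
pos 3: 3: miss, frames [9, 4, 3]
pos 4: 4: hit
pos 5: 2: miss, evict 9, frames [3, 4, 2]
pos 6: 3: hit
pos 7: 9: miss, evict 4, frames [2, 3, 9]
At position 7, page 4 is evicted.

4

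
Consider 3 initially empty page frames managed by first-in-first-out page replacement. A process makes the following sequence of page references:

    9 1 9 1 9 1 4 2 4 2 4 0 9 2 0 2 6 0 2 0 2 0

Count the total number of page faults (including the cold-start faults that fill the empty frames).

9: miss, frames [9]
1: miss, frames [9, 1]
9: hit
1: hit
9: hit
1: hit
4: miss, frames [9, 1, 4]
2: miss, evict 9, frames [1, 4, 2]
4: hit
2: hit
4: hit
0: miss, evict 1, frames [4, 2, 0]
9: miss, evict 4, frames [2, 0, 9]
2: hit
0: hit
2: hit
6: miss, evict 2, frames [0, 9, 6]
0: hit
2: miss, evict 0, frames [9, 6, 2]
0: miss, evict 9, frames [6, 2, 0]
2: hit
0: hit
Page faults: 9.

9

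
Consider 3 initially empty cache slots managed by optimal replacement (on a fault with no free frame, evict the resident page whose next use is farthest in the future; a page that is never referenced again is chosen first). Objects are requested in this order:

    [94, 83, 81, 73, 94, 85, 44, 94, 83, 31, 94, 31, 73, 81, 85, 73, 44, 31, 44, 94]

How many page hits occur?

8

94 -> miss, frames {94}
83 -> miss, frames {94,83}
81 -> miss, frames {94,83,81}
73 -> miss, evict 81, frames {94,83,73}
94 -> hit
85 -> miss, evict 73, frames {94,83,85}
44 -> miss, evict 85, frames {94,83,44}
94 -> hit
83 -> hit
31 -> miss, evict 83, frames {94,44,31}
94 -> hit
31 -> hit
73 -> miss, evict 94, frames {44,31,73}
81 -> miss, evict 31, frames {44,73,81}
85 -> miss, evict 81, frames {44,73,85}
73 -> hit
44 -> hit
31 -> miss, evict 85, frames {44,73,31}
44 -> hit
94 -> miss, evict 31, frames {44,73,94}
Hits: 8.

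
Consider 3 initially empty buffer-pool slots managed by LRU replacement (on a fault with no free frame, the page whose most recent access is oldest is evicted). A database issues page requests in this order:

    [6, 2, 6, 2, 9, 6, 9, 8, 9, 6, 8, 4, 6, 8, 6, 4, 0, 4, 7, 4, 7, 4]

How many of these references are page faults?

7

6: fault, frames (6)
2: fault, frames (6 2)
6: hit
2: hit
9: fault, frames (6 2 9)
6: hit
9: hit
8: fault, evict 2, frames (6 9 8)
9: hit
6: hit
8: hit
4: fault, evict 9, frames (6 8 4)
6: hit
8: hit
6: hit
4: hit
0: fault, evict 8, frames (6 4 0)
4: hit
7: fault, evict 6, frames (0 4 7)
4: hit
7: hit
4: hit
Page faults: 7.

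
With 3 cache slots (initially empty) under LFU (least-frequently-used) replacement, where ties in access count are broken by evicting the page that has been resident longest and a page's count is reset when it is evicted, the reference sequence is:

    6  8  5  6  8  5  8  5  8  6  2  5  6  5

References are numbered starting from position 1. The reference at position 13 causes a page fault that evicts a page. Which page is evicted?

pos 1: 6 → miss, frames (6)
pos 2: 8 → miss, frames (6 8)
pos 3: 5 → miss, frames (6 8 5)
pos 4: 6 → hit
pos 5: 8 → hit
pos 6: 5 → hit
pos 7: 8 → hit
pos 8: 5 → hit
pos 9: 8 → hit
pos 10: 6 → hit
pos 11: 2 → miss, evict 6, frames (8 5 2)
pos 12: 5 → hit
pos 13: 6 → miss, evict 2, frames (8 5 6)
At position 13, page 2 is evicted.

2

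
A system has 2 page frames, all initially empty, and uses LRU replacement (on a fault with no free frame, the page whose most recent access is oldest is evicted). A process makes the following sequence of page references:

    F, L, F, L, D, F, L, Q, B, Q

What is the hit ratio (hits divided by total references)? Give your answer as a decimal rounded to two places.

0.30

F: miss, frames [F]
L: miss, frames [F, L]
F: hit
L: hit
D: miss, evict F, frames [L, D]
F: miss, evict L, frames [D, F]
L: miss, evict D, frames [F, L]
Q: miss, evict F, frames [L, Q]
B: miss, evict L, frames [Q, B]
Q: hit
Hits: 3 of 10 references → 3/10 = 0.3000.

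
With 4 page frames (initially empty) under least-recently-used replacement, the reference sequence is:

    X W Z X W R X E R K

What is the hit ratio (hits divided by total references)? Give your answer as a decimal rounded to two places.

X → fault, frames (X)
W → fault, frames (X W)
Z → fault, frames (X W Z)
X → hit
W → hit
R → fault, frames (Z X W R)
X → hit
E → fault, evict Z, frames (W R X E)
R → hit
K → fault, evict W, frames (X E R K)
Hits: 4 of 10 references → 4/10 = 0.4000.

0.40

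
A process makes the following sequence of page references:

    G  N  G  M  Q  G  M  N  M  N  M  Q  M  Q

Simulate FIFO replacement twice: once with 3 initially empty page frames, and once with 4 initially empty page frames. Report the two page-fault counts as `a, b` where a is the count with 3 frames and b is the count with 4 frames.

3 frames: F F . F F F . F F . . F . . → 8 faults.
4 frames: F F . F F . . . . . . . . . → 4 faults.
4 < 8: adding a frame reduced faults, as is typical.

8, 4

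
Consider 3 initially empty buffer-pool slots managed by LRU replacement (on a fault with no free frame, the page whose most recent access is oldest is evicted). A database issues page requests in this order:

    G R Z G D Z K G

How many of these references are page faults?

G: miss, frames (G)
R: miss, frames (G R)
Z: miss, frames (G R Z)
G: hit
D: miss, evict R, frames (Z G D)
Z: hit
K: miss, evict G, frames (D Z K)
G: miss, evict D, frames (Z K G)
Page faults: 6.

6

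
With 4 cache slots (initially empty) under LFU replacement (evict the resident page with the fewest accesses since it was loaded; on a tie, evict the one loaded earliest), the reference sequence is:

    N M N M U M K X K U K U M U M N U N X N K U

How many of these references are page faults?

8

N → fault, frames (N)
M → fault, frames (N M)
N → hit
M → hit
U → fault, frames (N M U)
M → hit
K → fault, frames (N M U K)
X → fault, evict U, frames (N M K X)
K → hit
U → fault, evict X, frames (N M K U)
K → hit
U → hit
M → hit
U → hit
M → hit
N → hit
U → hit
N → hit
X → fault, evict K, frames (N M U X)
N → hit
K → fault, evict X, frames (N M U K)
U → hit
Page faults: 8.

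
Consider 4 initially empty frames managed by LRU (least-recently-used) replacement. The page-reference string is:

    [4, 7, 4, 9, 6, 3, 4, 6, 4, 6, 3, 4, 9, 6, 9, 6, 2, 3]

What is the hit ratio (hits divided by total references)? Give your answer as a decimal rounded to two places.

0.61

4 → miss, frames (4)
7 → miss, frames (4 7)
4 → hit
9 → miss, frames (7 4 9)
6 → miss, frames (7 4 9 6)
3 → miss, evict 7, frames (4 9 6 3)
4 → hit
6 → hit
4 → hit
6 → hit
3 → hit
4 → hit
9 → hit
6 → hit
9 → hit
6 → hit
2 → miss, evict 3, frames (4 9 6 2)
3 → miss, evict 4, frames (9 6 2 3)
Hits: 11 of 18 references → 11/18 = 0.6111.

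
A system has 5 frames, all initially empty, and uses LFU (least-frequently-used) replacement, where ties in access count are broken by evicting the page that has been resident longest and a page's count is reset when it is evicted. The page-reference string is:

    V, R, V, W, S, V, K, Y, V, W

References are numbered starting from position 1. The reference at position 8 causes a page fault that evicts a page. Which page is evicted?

pos 1: V -> fault, frames (V)
pos 2: R -> fault, frames (V R)
pos 3: V -> hit
pos 4: W -> fault, frames (V R W)
pos 5: S -> fault, frames (V R W S)
pos 6: V -> hit
pos 7: K -> fault, frames (V R W S K)
pos 8: Y -> fault, evict R, frames (V W S K Y)
At position 8, page R is evicted.

R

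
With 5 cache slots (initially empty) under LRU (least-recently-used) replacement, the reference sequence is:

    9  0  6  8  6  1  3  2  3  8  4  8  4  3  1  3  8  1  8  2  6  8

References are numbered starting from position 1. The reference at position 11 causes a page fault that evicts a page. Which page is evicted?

6

pos 1: 9 -> fault, frames {9}
pos 2: 0 -> fault, frames {9,0}
pos 3: 6 -> fault, frames {9,0,6}
pos 4: 8 -> fault, frames {9,0,6,8}
pos 5: 6 -> hit
pos 6: 1 -> fault, frames {9,0,8,6,1}
pos 7: 3 -> fault, evict 9, frames {0,8,6,1,3}
pos 8: 2 -> fault, evict 0, frames {8,6,1,3,2}
pos 9: 3 -> hit
pos 10: 8 -> hit
pos 11: 4 -> fault, evict 6, frames {1,2,3,8,4}
At position 11, page 6 is evicted.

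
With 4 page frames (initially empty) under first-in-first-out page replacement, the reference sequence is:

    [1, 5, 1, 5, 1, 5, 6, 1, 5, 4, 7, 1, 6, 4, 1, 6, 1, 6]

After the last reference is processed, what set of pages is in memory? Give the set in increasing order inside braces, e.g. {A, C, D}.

{1, 4, 6, 7}

1: miss, frames [1]
5: miss, frames [1, 5]
1: hit
5: hit
1: hit
5: hit
6: miss, frames [1, 5, 6]
1: hit
5: hit
4: miss, frames [1, 5, 6, 4]
7: miss, evict 1, frames [5, 6, 4, 7]
1: miss, evict 5, frames [6, 4, 7, 1]
6: hit
4: hit
1: hit
6: hit
1: hit
6: hit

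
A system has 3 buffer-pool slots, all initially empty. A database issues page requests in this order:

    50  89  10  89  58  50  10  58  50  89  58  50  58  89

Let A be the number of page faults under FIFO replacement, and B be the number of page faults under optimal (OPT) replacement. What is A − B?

Under FIFO: F F F . F F . . . F . . . . → 6 faults.
Under OPT: F F F . F . . . . F . . . . → 5 faults.
A − B = 6 − 5 = 1.

1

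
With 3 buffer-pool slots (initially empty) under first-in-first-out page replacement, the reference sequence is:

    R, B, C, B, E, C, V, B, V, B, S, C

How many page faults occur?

8

R: fault, frames (R)
B: fault, frames (R B)
C: fault, frames (R B C)
B: hit
E: fault, evict R, frames (B C E)
C: hit
V: fault, evict B, frames (C E V)
B: fault, evict C, frames (E V B)
V: hit
B: hit
S: fault, evict E, frames (V B S)
C: fault, evict V, frames (B S C)
Page faults: 8.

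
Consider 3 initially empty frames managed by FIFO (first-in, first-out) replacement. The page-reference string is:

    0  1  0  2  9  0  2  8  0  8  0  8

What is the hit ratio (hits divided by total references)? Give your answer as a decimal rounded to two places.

0: fault, frames [0]
1: fault, frames [0, 1]
0: hit
2: fault, frames [0, 1, 2]
9: fault, evict 0, frames [1, 2, 9]
0: fault, evict 1, frames [2, 9, 0]
2: hit
8: fault, evict 2, frames [9, 0, 8]
0: hit
8: hit
0: hit
8: hit
Hits: 6 of 12 references → 6/12 = 0.5000.

0.50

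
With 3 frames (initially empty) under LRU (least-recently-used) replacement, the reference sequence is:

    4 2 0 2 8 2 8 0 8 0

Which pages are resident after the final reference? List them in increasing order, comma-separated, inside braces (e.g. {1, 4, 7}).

4 → fault, frames {4}
2 → fault, frames {4,2}
0 → fault, frames {4,2,0}
2 → hit
8 → fault, evict 4, frames {0,2,8}
2 → hit
8 → hit
0 → hit
8 → hit
0 → hit

{0, 2, 8}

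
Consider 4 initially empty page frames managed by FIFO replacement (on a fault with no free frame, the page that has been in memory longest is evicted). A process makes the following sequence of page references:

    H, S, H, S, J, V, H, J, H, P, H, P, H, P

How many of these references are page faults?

H: fault, frames {H}
S: fault, frames {H,S}
H: hit
S: hit
J: fault, frames {H,S,J}
V: fault, frames {H,S,J,V}
H: hit
J: hit
H: hit
P: fault, evict H, frames {S,J,V,P}
H: fault, evict S, frames {J,V,P,H}
P: hit
H: hit
P: hit
Page faults: 6.

6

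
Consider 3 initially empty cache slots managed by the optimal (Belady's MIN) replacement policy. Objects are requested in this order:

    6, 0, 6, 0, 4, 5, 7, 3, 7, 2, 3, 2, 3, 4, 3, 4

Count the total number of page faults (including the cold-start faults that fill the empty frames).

6: miss, frames (6)
0: miss, frames (6 0)
6: hit
0: hit
4: miss, frames (6 0 4)
5: miss, evict 0, frames (6 4 5)
7: miss, evict 5, frames (6 4 7)
3: miss, evict 6, frames (4 7 3)
7: hit
2: miss, evict 7, frames (4 3 2)
3: hit
2: hit
3: hit
4: hit
3: hit
4: hit
Page faults: 7.

7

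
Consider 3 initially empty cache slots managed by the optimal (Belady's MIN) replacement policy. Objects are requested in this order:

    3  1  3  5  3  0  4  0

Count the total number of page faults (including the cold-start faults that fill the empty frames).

3 -> fault, frames (3)
1 -> fault, frames (3 1)
3 -> hit
5 -> fault, frames (3 1 5)
3 -> hit
0 -> fault, evict 5, frames (3 1 0)
4 -> fault, evict 1, frames (3 0 4)
0 -> hit
Page faults: 5.

5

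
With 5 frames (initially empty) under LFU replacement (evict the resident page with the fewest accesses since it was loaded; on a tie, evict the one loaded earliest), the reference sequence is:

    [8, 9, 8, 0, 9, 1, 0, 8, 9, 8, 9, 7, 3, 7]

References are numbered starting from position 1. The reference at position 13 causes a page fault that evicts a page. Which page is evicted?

pos 1: 8 -> miss, frames (8)
pos 2: 9 -> miss, frames (8 9)
pos 3: 8 -> hit
pos 4: 0 -> miss, frames (8 9 0)
pos 5: 9 -> hit
pos 6: 1 -> miss, frames (8 9 0 1)
pos 7: 0 -> hit
pos 8: 8 -> hit
pos 9: 9 -> hit
pos 10: 8 -> hit
pos 11: 9 -> hit
pos 12: 7 -> miss, frames (8 9 0 1 7)
pos 13: 3 -> miss, evict 1, frames (8 9 0 7 3)
At position 13, page 1 is evicted.

1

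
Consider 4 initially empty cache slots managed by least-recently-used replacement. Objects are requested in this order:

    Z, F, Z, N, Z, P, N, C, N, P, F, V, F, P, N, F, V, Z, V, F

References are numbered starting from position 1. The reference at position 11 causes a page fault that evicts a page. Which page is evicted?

pos 1: Z → miss, frames [Z]
pos 2: F → miss, frames [Z, F]
pos 3: Z → hit
pos 4: N → miss, frames [F, Z, N]
pos 5: Z → hit
pos 6: P → miss, frames [F, N, Z, P]
pos 7: N → hit
pos 8: C → miss, evict F, frames [Z, P, N, C]
pos 9: N → hit
pos 10: P → hit
pos 11: F → miss, evict Z, frames [C, N, P, F]
At position 11, page Z is evicted.

Z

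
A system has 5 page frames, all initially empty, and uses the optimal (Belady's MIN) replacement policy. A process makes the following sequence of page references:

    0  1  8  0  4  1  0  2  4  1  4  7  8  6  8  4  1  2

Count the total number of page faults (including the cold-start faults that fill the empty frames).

7

0 → fault, frames (0)
1 → fault, frames (0 1)
8 → fault, frames (0 1 8)
0 → hit
4 → fault, frames (0 1 8 4)
1 → hit
0 → hit
2 → fault, frames (0 1 8 4 2)
4 → hit
1 → hit
4 → hit
7 → fault, evict 0, frames (1 8 4 2 7)
8 → hit
6 → fault, evict 7, frames (1 8 4 2 6)
8 → hit
4 → hit
1 → hit
2 → hit
Page faults: 7.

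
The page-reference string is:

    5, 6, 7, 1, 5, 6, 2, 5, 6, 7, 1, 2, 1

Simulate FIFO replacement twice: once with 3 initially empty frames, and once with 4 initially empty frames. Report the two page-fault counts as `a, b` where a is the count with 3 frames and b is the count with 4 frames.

3 frames: F F F F F F F . . F F . . → 9 faults.
4 frames: F F F F . . F F F F F F . → 10 faults.
10 > 9: adding a frame increased faults — Belady's anomaly.

9, 10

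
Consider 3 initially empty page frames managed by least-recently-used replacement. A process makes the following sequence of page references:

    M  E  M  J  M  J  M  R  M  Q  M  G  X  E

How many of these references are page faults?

8

M → fault, frames (M)
E → fault, frames (M E)
M → hit
J → fault, frames (E M J)
M → hit
J → hit
M → hit
R → fault, evict E, frames (J M R)
M → hit
Q → fault, evict J, frames (R M Q)
M → hit
G → fault, evict R, frames (Q M G)
X → fault, evict Q, frames (M G X)
E → fault, evict M, frames (G X E)
Page faults: 8.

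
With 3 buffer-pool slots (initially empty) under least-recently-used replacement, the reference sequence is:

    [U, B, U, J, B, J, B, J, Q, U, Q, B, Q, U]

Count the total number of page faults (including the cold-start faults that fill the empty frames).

U → fault, frames [U]
B → fault, frames [U, B]
U → hit
J → fault, frames [B, U, J]
B → hit
J → hit
B → hit
J → hit
Q → fault, evict U, frames [B, J, Q]
U → fault, evict B, frames [J, Q, U]
Q → hit
B → fault, evict J, frames [U, Q, B]
Q → hit
U → hit
Page faults: 6.

6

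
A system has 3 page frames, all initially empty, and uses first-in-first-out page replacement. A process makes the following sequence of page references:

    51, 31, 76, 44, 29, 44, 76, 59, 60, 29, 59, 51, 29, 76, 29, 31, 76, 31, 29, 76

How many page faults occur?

11

51 -> fault, frames (51)
31 -> fault, frames (51 31)
76 -> fault, frames (51 31 76)
44 -> fault, evict 51, frames (31 76 44)
29 -> fault, evict 31, frames (76 44 29)
44 -> hit
76 -> hit
59 -> fault, evict 76, frames (44 29 59)
60 -> fault, evict 44, frames (29 59 60)
29 -> hit
59 -> hit
51 -> fault, evict 29, frames (59 60 51)
29 -> fault, evict 59, frames (60 51 29)
76 -> fault, evict 60, frames (51 29 76)
29 -> hit
31 -> fault, evict 51, frames (29 76 31)
76 -> hit
31 -> hit
29 -> hit
76 -> hit
Page faults: 11.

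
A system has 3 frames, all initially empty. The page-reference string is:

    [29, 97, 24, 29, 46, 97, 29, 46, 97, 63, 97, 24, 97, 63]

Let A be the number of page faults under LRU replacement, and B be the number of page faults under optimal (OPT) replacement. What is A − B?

Under LRU: F F F . F F . . . F . F . . → 7 faults.
Under OPT: F F F . F . . . . F . F . . → 6 faults.
A − B = 7 − 6 = 1.

1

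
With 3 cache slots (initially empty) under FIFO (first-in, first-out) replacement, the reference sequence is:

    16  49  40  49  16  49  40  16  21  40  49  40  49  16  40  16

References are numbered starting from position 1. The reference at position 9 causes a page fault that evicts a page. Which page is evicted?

16

pos 1: 16 -> miss, frames (16)
pos 2: 49 -> miss, frames (16 49)
pos 3: 40 -> miss, frames (16 49 40)
pos 4: 49 -> hit
pos 5: 16 -> hit
pos 6: 49 -> hit
pos 7: 40 -> hit
pos 8: 16 -> hit
pos 9: 21 -> miss, evict 16, frames (49 40 21)
At position 9, page 16 is evicted.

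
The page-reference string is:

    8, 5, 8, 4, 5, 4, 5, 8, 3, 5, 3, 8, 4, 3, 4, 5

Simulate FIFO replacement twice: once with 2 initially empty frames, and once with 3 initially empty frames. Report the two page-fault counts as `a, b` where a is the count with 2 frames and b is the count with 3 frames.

10, 6

2 frames: F F . F . . . F F F . F F F . F → 10 faults.
3 frames: F F . F . . . . F . . F . . . F → 6 faults.
6 < 10: adding a frame reduced faults, as is typical.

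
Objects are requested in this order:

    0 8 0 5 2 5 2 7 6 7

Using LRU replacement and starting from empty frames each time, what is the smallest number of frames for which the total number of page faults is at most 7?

2

f=1: 10 faults
f=2: 6 faults
f=3: 6 faults
f=4: 6 faults
f=5: 6 faults
f=6: 6 faults
Smallest f with faults ≤ 7 is 2.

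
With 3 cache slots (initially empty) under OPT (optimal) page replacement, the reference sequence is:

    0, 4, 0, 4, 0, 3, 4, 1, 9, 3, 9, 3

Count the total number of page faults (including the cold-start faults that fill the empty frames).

5

0: fault, frames [0]
4: fault, frames [0, 4]
0: hit
4: hit
0: hit
3: fault, frames [0, 4, 3]
4: hit
1: fault, evict 4, frames [0, 3, 1]
9: fault, evict 1, frames [0, 3, 9]
3: hit
9: hit
3: hit
Page faults: 5.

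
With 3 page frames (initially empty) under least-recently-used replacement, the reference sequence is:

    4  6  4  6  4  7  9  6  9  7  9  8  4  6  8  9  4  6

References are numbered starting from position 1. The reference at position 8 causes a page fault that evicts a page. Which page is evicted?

4

pos 1: 4 → fault, frames [4]
pos 2: 6 → fault, frames [4, 6]
pos 3: 4 → hit
pos 4: 6 → hit
pos 5: 4 → hit
pos 6: 7 → fault, frames [6, 4, 7]
pos 7: 9 → fault, evict 6, frames [4, 7, 9]
pos 8: 6 → fault, evict 4, frames [7, 9, 6]
At position 8, page 4 is evicted.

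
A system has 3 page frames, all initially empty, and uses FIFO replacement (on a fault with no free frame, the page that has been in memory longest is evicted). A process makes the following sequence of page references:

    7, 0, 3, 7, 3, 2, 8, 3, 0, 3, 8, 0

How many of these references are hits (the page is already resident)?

5

7 -> miss, frames {7}
0 -> miss, frames {7,0}
3 -> miss, frames {7,0,3}
7 -> hit
3 -> hit
2 -> miss, evict 7, frames {0,3,2}
8 -> miss, evict 0, frames {3,2,8}
3 -> hit
0 -> miss, evict 3, frames {2,8,0}
3 -> miss, evict 2, frames {8,0,3}
8 -> hit
0 -> hit
Hits: 5.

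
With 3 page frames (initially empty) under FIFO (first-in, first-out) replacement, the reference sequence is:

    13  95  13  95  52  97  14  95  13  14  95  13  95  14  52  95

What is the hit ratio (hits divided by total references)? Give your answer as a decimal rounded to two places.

13 -> miss, frames (13)
95 -> miss, frames (13 95)
13 -> hit
95 -> hit
52 -> miss, frames (13 95 52)
97 -> miss, evict 13, frames (95 52 97)
14 -> miss, evict 95, frames (52 97 14)
95 -> miss, evict 52, frames (97 14 95)
13 -> miss, evict 97, frames (14 95 13)
14 -> hit
95 -> hit
13 -> hit
95 -> hit
14 -> hit
52 -> miss, evict 14, frames (95 13 52)
95 -> hit
Hits: 8 of 16 references → 8/16 = 0.5000.

0.50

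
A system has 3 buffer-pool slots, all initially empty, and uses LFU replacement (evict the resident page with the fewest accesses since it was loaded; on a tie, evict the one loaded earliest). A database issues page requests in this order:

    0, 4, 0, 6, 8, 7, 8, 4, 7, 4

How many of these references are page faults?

8

0 -> fault, frames [0]
4 -> fault, frames [0, 4]
0 -> hit
6 -> fault, frames [0, 4, 6]
8 -> fault, evict 4, frames [0, 6, 8]
7 -> fault, evict 6, frames [0, 8, 7]
8 -> hit
4 -> fault, evict 7, frames [0, 8, 4]
7 -> fault, evict 4, frames [0, 8, 7]
4 -> fault, evict 7, frames [0, 8, 4]
Page faults: 8.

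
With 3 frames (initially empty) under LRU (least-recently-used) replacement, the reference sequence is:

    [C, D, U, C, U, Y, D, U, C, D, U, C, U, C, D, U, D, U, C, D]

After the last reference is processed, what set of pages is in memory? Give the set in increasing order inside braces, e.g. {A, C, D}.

C: miss, frames (C)
D: miss, frames (C D)
U: miss, frames (C D U)
C: hit
U: hit
Y: miss, evict D, frames (C U Y)
D: miss, evict C, frames (U Y D)
U: hit
C: miss, evict Y, frames (D U C)
D: hit
U: hit
C: hit
U: hit
C: hit
D: hit
U: hit
D: hit
U: hit
C: hit
D: hit

{C, D, U}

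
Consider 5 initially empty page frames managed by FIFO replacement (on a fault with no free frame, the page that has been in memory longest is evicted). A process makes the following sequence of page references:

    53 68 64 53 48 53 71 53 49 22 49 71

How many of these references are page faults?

53 → fault, frames {53}
68 → fault, frames {53,68}
64 → fault, frames {53,68,64}
53 → hit
48 → fault, frames {53,68,64,48}
53 → hit
71 → fault, frames {53,68,64,48,71}
53 → hit
49 → fault, evict 53, frames {68,64,48,71,49}
22 → fault, evict 68, frames {64,48,71,49,22}
49 → hit
71 → hit
Page faults: 7.

7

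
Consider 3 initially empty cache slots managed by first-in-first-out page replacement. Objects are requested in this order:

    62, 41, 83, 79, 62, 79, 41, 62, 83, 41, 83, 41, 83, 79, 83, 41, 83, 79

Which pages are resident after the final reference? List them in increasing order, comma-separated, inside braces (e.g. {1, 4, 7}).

62: fault, frames (62)
41: fault, frames (62 41)
83: fault, frames (62 41 83)
79: fault, evict 62, frames (41 83 79)
62: fault, evict 41, frames (83 79 62)
79: hit
41: fault, evict 83, frames (79 62 41)
62: hit
83: fault, evict 79, frames (62 41 83)
41: hit
83: hit
41: hit
83: hit
79: fault, evict 62, frames (41 83 79)
83: hit
41: hit
83: hit
79: hit

{41, 79, 83}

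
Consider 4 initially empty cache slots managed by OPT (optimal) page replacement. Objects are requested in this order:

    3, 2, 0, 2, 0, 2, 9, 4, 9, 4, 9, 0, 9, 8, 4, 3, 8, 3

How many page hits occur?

12

3: miss, frames [3]
2: miss, frames [3, 2]
0: miss, frames [3, 2, 0]
2: hit
0: hit
2: hit
9: miss, frames [3, 2, 0, 9]
4: miss, evict 2, frames [3, 0, 9, 4]
9: hit
4: hit
9: hit
0: hit
9: hit
8: miss, evict 9, frames [3, 0, 4, 8]
4: hit
3: hit
8: hit
3: hit
Hits: 12.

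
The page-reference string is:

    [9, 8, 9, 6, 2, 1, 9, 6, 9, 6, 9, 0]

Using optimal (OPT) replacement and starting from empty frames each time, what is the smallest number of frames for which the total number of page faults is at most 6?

3

f=1: 12 faults
f=2: 7 faults
f=3: 6 faults
f=4: 6 faults
f=5: 6 faults
f=6: 6 faults
Smallest f with faults ≤ 6 is 3.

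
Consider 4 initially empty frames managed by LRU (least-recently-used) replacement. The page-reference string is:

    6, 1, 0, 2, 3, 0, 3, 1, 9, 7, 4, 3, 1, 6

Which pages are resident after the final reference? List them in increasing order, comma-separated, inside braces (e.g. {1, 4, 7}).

6: miss, frames {6}
1: miss, frames {6,1}
0: miss, frames {6,1,0}
2: miss, frames {6,1,0,2}
3: miss, evict 6, frames {1,0,2,3}
0: hit
3: hit
1: hit
9: miss, evict 2, frames {0,3,1,9}
7: miss, evict 0, frames {3,1,9,7}
4: miss, evict 3, frames {1,9,7,4}
3: miss, evict 1, frames {9,7,4,3}
1: miss, evict 9, frames {7,4,3,1}
6: miss, evict 7, frames {4,3,1,6}

{1, 3, 4, 6}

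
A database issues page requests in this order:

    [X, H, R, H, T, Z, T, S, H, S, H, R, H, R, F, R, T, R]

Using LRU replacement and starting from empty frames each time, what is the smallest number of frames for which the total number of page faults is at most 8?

5

f=1: 18 faults
f=2: 10 faults
f=3: 10 faults
f=4: 9 faults
f=5: 7 faults
f=6: 7 faults
f=7: 7 faults
Smallest f with faults ≤ 8 is 5.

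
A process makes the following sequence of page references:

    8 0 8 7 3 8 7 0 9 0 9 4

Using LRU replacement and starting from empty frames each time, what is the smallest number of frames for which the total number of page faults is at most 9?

f=1: 12 faults
f=2: 9 faults
f=3: 7 faults
f=4: 6 faults
f=5: 6 faults
f=6: 6 faults
Smallest f with faults ≤ 9 is 2.

2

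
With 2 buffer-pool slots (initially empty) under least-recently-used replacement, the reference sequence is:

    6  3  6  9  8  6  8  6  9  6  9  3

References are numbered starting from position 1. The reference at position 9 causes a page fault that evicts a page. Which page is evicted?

pos 1: 6 → fault, frames (6)
pos 2: 3 → fault, frames (6 3)
pos 3: 6 → hit
pos 4: 9 → fault, evict 3, frames (6 9)
pos 5: 8 → fault, evict 6, frames (9 8)
pos 6: 6 → fault, evict 9, frames (8 6)
pos 7: 8 → hit
pos 8: 6 → hit
pos 9: 9 → fault, evict 8, frames (6 9)
At position 9, page 8 is evicted.

8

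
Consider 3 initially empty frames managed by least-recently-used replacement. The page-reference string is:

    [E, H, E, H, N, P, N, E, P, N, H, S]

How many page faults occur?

E -> fault, frames {E}
H -> fault, frames {E,H}
E -> hit
H -> hit
N -> fault, frames {E,H,N}
P -> fault, evict E, frames {H,N,P}
N -> hit
E -> fault, evict H, frames {P,N,E}
P -> hit
N -> hit
H -> fault, evict E, frames {P,N,H}
S -> fault, evict P, frames {N,H,S}
Page faults: 7.

7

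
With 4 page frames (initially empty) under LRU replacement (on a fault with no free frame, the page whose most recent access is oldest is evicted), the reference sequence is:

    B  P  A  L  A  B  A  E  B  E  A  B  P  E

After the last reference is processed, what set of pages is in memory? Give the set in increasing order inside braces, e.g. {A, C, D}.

{A, B, E, P}

B: miss, frames {B}
P: miss, frames {B,P}
A: miss, frames {B,P,A}
L: miss, frames {B,P,A,L}
A: hit
B: hit
A: hit
E: miss, evict P, frames {L,B,A,E}
B: hit
E: hit
A: hit
B: hit
P: miss, evict L, frames {E,A,B,P}
E: hit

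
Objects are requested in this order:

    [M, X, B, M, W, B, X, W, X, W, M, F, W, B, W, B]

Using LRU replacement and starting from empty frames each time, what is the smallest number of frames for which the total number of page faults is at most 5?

5

f=1: 16 faults
f=2: 12 faults
f=3: 8 faults
f=4: 6 faults
f=5: 5 faults
Smallest f with faults ≤ 5 is 5.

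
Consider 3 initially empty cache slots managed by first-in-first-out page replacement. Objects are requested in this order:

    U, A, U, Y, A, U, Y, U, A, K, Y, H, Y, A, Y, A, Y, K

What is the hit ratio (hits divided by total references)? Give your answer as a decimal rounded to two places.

0.56

U → miss, frames [U]
A → miss, frames [U, A]
U → hit
Y → miss, frames [U, A, Y]
A → hit
U → hit
Y → hit
U → hit
A → hit
K → miss, evict U, frames [A, Y, K]
Y → hit
H → miss, evict A, frames [Y, K, H]
Y → hit
A → miss, evict Y, frames [K, H, A]
Y → miss, evict K, frames [H, A, Y]
A → hit
Y → hit
K → miss, evict H, frames [A, Y, K]
Hits: 10 of 18 references → 10/18 = 0.5556.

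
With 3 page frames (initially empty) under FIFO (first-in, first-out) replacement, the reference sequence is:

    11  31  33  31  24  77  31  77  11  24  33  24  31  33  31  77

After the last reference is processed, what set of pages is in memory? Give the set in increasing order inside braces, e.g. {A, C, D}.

11 → fault, frames (11)
31 → fault, frames (11 31)
33 → fault, frames (11 31 33)
31 → hit
24 → fault, evict 11, frames (31 33 24)
77 → fault, evict 31, frames (33 24 77)
31 → fault, evict 33, frames (24 77 31)
77 → hit
11 → fault, evict 24, frames (77 31 11)
24 → fault, evict 77, frames (31 11 24)
33 → fault, evict 31, frames (11 24 33)
24 → hit
31 → fault, evict 11, frames (24 33 31)
33 → hit
31 → hit
77 → fault, evict 24, frames (33 31 77)

{31, 33, 77}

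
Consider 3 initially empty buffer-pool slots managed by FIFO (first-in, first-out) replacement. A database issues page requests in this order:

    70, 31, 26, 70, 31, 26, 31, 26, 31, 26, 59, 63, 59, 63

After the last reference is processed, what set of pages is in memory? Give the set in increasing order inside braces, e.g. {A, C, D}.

{26, 59, 63}

70 → fault, frames {70}
31 → fault, frames {70,31}
26 → fault, frames {70,31,26}
70 → hit
31 → hit
26 → hit
31 → hit
26 → hit
31 → hit
26 → hit
59 → fault, evict 70, frames {31,26,59}
63 → fault, evict 31, frames {26,59,63}
59 → hit
63 → hit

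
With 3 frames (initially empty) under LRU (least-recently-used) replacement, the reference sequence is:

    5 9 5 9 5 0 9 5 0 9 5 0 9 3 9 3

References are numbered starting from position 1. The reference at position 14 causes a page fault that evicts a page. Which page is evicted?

5

pos 1: 5: miss, frames (5)
pos 2: 9: miss, frames (5 9)
pos 3: 5: hit
pos 4: 9: hit
pos 5: 5: hit
pos 6: 0: miss, frames (9 5 0)
pos 7: 9: hit
pos 8: 5: hit
pos 9: 0: hit
pos 10: 9: hit
pos 11: 5: hit
pos 12: 0: hit
pos 13: 9: hit
pos 14: 3: miss, evict 5, frames (0 9 3)
At position 14, page 5 is evicted.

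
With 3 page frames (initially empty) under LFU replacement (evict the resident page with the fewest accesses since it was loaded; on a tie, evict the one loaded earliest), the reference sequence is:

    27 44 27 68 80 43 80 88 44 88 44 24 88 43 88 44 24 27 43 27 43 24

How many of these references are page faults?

17

27 -> miss, frames {27}
44 -> miss, frames {27,44}
27 -> hit
68 -> miss, frames {27,44,68}
80 -> miss, evict 44, frames {27,68,80}
43 -> miss, evict 68, frames {27,80,43}
80 -> hit
88 -> miss, evict 43, frames {27,80,88}
44 -> miss, evict 88, frames {27,80,44}
88 -> miss, evict 44, frames {27,80,88}
44 -> miss, evict 88, frames {27,80,44}
24 -> miss, evict 44, frames {27,80,24}
88 -> miss, evict 24, frames {27,80,88}
43 -> miss, evict 88, frames {27,80,43}
88 -> miss, evict 43, frames {27,80,88}
44 -> miss, evict 88, frames {27,80,44}
24 -> miss, evict 44, frames {27,80,24}
27 -> hit
43 -> miss, evict 24, frames {27,80,43}
27 -> hit
43 -> hit
24 -> miss, evict 80, frames {27,43,24}
Page faults: 17.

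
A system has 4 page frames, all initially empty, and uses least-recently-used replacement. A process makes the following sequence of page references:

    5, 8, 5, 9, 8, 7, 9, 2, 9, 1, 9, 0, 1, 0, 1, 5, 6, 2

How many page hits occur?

8

5: fault, frames {5}
8: fault, frames {5,8}
5: hit
9: fault, frames {8,5,9}
8: hit
7: fault, frames {5,9,8,7}
9: hit
2: fault, evict 5, frames {8,7,9,2}
9: hit
1: fault, evict 8, frames {7,2,9,1}
9: hit
0: fault, evict 7, frames {2,1,9,0}
1: hit
0: hit
1: hit
5: fault, evict 2, frames {9,0,1,5}
6: fault, evict 9, frames {0,1,5,6}
2: fault, evict 0, frames {1,5,6,2}
Hits: 8.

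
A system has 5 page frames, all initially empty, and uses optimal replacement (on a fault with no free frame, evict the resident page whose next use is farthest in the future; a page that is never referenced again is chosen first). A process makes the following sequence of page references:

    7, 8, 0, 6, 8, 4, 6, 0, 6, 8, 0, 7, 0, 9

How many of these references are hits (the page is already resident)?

8

7 -> fault, frames {7}
8 -> fault, frames {7,8}
0 -> fault, frames {7,8,0}
6 -> fault, frames {7,8,0,6}
8 -> hit
4 -> fault, frames {7,8,0,6,4}
6 -> hit
0 -> hit
6 -> hit
8 -> hit
0 -> hit
7 -> hit
0 -> hit
9 -> fault, evict 4, frames {7,8,0,6,9}
Hits: 8.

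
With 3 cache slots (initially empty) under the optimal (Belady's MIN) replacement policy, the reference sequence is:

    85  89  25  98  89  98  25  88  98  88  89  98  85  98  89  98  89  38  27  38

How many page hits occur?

85 -> miss, frames [85]
89 -> miss, frames [85, 89]
25 -> miss, frames [85, 89, 25]
98 -> miss, evict 85, frames [89, 25, 98]
89 -> hit
98 -> hit
25 -> hit
88 -> miss, evict 25, frames [89, 98, 88]
98 -> hit
88 -> hit
89 -> hit
98 -> hit
85 -> miss, evict 88, frames [89, 98, 85]
98 -> hit
89 -> hit
98 -> hit
89 -> hit
38 -> miss, evict 85, frames [89, 98, 38]
27 -> miss, evict 98, frames [89, 38, 27]
38 -> hit
Hits: 12.

12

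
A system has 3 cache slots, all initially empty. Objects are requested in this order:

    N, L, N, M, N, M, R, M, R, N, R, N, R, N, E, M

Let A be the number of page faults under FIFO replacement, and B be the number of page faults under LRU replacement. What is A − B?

Under FIFO: F F . F . . F . . F . . . . F F → 7 faults.
Under LRU: F F . F . . F . . . . . . . F F → 6 faults.
A − B = 7 − 6 = 1.

1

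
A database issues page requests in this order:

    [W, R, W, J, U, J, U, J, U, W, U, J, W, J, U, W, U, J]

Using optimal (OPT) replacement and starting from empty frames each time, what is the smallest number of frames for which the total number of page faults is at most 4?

3

f=1: 18 faults
f=2: 8 faults
f=3: 4 faults
f=4: 4 faults
Smallest f with faults ≤ 4 is 3.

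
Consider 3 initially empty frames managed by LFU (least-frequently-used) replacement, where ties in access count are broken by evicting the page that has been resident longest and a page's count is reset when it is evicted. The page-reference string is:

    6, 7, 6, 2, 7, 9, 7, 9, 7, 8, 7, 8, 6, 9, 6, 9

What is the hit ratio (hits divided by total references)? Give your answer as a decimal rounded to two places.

6 → fault, frames {6}
7 → fault, frames {6,7}
6 → hit
2 → fault, frames {6,7,2}
7 → hit
9 → fault, evict 2, frames {6,7,9}
7 → hit
9 → hit
7 → hit
8 → fault, evict 6, frames {7,9,8}
7 → hit
8 → hit
6 → fault, evict 9, frames {7,8,6}
9 → fault, evict 6, frames {7,8,9}
6 → fault, evict 9, frames {7,8,6}
9 → fault, evict 6, frames {7,8,9}
Hits: 7 of 16 references → 7/16 = 0.4375.

0.44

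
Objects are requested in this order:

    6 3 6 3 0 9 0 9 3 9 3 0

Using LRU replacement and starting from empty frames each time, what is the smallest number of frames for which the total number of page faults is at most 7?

2

f=1: 12 faults
f=2: 6 faults
f=3: 4 faults
f=4: 4 faults
Smallest f with faults ≤ 7 is 2.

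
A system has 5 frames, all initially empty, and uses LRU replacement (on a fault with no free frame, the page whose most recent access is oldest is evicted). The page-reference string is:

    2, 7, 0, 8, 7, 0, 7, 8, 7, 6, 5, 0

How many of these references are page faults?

2 → miss, frames {2}
7 → miss, frames {2,7}
0 → miss, frames {2,7,0}
8 → miss, frames {2,7,0,8}
7 → hit
0 → hit
7 → hit
8 → hit
7 → hit
6 → miss, frames {2,0,8,7,6}
5 → miss, evict 2, frames {0,8,7,6,5}
0 → hit
Page faults: 6.

6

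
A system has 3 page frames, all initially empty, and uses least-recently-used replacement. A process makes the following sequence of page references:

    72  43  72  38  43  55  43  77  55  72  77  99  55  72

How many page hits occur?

72 -> miss, frames (72)
43 -> miss, frames (72 43)
72 -> hit
38 -> miss, frames (43 72 38)
43 -> hit
55 -> miss, evict 72, frames (38 43 55)
43 -> hit
77 -> miss, evict 38, frames (55 43 77)
55 -> hit
72 -> miss, evict 43, frames (77 55 72)
77 -> hit
99 -> miss, evict 55, frames (72 77 99)
55 -> miss, evict 72, frames (77 99 55)
72 -> miss, evict 77, frames (99 55 72)
Hits: 5.

5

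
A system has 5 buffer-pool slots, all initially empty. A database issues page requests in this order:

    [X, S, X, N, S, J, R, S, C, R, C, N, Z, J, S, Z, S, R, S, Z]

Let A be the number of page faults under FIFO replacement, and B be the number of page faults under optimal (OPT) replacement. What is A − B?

Under FIFO: F F . F . F F . F . . . F . F . . . . . → 8 faults.
Under OPT: F F . F . F F . F . . . F . . . . . . . → 7 faults.
A − B = 8 − 7 = 1.

1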